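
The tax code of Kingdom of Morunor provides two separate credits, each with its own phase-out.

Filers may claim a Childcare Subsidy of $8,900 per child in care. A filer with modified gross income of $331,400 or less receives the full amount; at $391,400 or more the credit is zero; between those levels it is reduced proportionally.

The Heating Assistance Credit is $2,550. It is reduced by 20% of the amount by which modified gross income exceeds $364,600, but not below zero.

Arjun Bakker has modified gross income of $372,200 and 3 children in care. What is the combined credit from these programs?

Childcare Subsidy: base = 3 × $8,900 = $26,700. $372,200 is $40,800 into a $60,000 phase-out range, leaving 19,200/60,000 of the credit: $26,700 × 19,200/60,000 = $8,544.
Heating Assistance Credit: 20% of the $7,600 excess over $364,600 is $1,520; credit = $2,550 − $1,520 = $1,030.
Total: $8,544 + $1,030 = $9,574.

$9,574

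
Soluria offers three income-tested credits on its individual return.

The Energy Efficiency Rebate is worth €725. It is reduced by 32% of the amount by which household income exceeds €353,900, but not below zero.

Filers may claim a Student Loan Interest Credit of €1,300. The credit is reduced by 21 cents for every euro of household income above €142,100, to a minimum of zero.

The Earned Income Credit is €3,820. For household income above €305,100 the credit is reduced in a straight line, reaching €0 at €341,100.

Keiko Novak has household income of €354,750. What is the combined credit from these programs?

€453

Energy Efficiency Rebate: 32% of the €850 excess over €353,900 is €272; credit = €725 − €272 = €453.
Student Loan Interest Credit: 21% of the €212,650 excess over €142,100 is €44,656.50 ≥ base, so the credit is €0.
Earned Income Credit: €354,750 is at or above €341,100, so the credit is €0.
Total: €453 + €0 + €0 = €453.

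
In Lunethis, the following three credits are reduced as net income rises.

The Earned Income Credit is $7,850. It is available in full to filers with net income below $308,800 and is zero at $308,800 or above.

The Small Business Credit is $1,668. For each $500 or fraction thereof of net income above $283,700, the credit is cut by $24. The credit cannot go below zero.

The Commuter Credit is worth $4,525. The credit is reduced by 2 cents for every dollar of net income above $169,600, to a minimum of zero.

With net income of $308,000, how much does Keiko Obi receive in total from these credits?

$10,099

Earned Income Credit: $308,000 is below the $308,800 cutoff, so the full $7,850 applies.
Small Business Credit: income exceeds $283,700 by $24,300, which is 49 full-or-partial $500 increments; reduction = 49 × $24 = $1,176, leaving $492.
Commuter Credit: 2% of the $138,400 excess over $169,600 is $2,768; credit = $4,525 − $2,768 = $1,757.
Total: $7,850 + $492 + $1,757 = $10,099.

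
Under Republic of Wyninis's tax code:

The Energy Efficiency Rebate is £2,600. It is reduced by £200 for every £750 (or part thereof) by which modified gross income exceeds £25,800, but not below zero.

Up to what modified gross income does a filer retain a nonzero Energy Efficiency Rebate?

£34,800

After 12 increments the reduction is 12 × £200 = £2,400, leaving £200; one more increment wipes it out. Increment 12 ends at excess 12 × £750 = £9,000, so the highest qualifying income is £25,800 + £9,000 = £34,800.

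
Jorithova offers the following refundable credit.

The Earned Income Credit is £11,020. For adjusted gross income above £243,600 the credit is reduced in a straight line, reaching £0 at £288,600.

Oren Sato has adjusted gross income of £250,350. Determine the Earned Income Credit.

£9,367

Earned Income Credit: £250,350 is £6,750 into a £45,000 phase-out range, leaving 38,250/45,000 of the credit: £11,020 × 38,250/45,000 = £9,367.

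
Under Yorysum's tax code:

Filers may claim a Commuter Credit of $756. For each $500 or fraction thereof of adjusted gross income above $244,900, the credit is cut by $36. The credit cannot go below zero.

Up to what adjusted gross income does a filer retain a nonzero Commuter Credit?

After 20 increments the reduction is 20 × $36 = $720, leaving $36; one more increment wipes it out. Increment 20 ends at excess 20 × $500 = $10,000, so the highest qualifying income is $244,900 + $10,000 = $254,900.

$254,900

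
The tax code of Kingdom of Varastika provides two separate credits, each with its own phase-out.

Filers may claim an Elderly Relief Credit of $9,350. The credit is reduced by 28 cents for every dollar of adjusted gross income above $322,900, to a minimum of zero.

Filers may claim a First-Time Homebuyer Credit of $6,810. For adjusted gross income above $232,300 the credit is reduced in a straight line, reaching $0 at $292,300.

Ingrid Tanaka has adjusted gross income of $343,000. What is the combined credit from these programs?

$3,722

Elderly Relief Credit: 28% of the $20,100 excess over $322,900 is $5,628; credit = $9,350 − $5,628 = $3,722.
First-Time Homebuyer Credit: $343,000 is at or above $292,300, so the credit is $0.
Total: $3,722 + $0 = $3,722.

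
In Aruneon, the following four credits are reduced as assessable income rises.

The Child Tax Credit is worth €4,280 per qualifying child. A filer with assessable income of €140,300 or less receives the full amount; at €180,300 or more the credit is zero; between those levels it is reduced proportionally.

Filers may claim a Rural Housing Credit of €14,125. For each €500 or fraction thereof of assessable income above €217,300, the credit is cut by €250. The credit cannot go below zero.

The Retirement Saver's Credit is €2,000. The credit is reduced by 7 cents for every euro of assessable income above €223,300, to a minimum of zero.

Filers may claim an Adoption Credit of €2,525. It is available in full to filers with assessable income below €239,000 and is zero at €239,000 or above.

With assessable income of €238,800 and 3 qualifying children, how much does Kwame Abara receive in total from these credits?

€6,815

Child Tax Credit: base = 3 × €4,280 = €12,840. €238,800 is at or above €180,300, so the credit is €0.
Rural Housing Credit: income exceeds €217,300 by €21,500, which is 43 full-or-partial €500 increments; reduction = 43 × €250 = €10,750, leaving €3,375.
Retirement Saver's Credit: 7% of the €15,500 excess over €223,300 is €1,085; credit = €2,000 − €1,085 = €915.
Adoption Credit: €238,800 is below the €239,000 cutoff, so the full €2,525 applies.
Total: €0 + €3,375 + €915 + €2,525 = €6,815.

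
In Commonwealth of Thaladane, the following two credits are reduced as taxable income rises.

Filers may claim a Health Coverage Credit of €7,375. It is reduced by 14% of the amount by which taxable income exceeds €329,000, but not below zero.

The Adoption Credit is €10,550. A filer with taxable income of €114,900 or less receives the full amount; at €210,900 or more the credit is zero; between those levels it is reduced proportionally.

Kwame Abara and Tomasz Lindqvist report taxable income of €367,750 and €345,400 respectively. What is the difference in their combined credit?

€3,129

Kwame (€367,750): Health Coverage Credit: 14% of the €38,750 excess over €329,000 is €5,425; credit = €7,375 − €5,425 = €1,950. Adoption Credit: €367,750 is at or above €210,900, so the credit is €0. total €1,950 + €0 = €1,950
Tomasz (€345,400): Health Coverage Credit: 14% of the €16,400 excess over €329,000 is €2,296; credit = €7,375 − €2,296 = €5,079. Adoption Credit: €345,400 is at or above €210,900, so the credit is €0. total €5,079 + €0 = €5,079
Difference: |€1,950 − €5,079| = €3,129.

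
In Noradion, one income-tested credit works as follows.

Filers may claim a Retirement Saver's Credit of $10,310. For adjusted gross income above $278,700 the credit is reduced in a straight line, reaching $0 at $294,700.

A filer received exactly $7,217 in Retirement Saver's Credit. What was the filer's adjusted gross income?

$7,217 is 7,217/10,310 of the full $10,310, so 3,093/10,310 of the $16,000 range has been used: income = $278,700 + $16,000 × 3,093/10,310 = $283,500.

$283,500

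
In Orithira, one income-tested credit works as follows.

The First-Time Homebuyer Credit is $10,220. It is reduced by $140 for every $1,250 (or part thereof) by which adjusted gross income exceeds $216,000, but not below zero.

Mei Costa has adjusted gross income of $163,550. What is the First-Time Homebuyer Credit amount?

First-Time Homebuyer Credit: $163,550 is at or below the $216,000 threshold, so the full $10,220 applies.

$10,220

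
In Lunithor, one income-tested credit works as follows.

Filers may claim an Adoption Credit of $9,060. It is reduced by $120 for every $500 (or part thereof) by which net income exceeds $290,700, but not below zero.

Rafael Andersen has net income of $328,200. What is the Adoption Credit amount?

Adoption Credit: income exceeds $290,700 by $37,500, which is 75 full-or-partial $500 increments; reduction = 75 × $120 = $9,000, leaving $60.

$60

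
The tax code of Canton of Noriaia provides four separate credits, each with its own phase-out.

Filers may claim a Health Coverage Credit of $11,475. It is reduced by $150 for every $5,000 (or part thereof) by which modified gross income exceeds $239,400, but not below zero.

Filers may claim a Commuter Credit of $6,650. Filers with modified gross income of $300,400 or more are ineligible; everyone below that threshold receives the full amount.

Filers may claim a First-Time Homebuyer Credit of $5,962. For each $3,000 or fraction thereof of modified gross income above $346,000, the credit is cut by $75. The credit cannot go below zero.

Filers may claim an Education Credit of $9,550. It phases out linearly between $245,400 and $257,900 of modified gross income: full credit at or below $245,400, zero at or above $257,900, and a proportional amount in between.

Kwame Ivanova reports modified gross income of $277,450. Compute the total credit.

Health Coverage Credit: income exceeds $239,400 by $38,050, which is 8 full-or-partial $5,000 increments; reduction = 8 × $150 = $1,200, leaving $10,275.
Commuter Credit: $277,450 is below the $300,400 cutoff, so the full $6,650 applies.
First-Time Homebuyer Credit: $277,450 is at or below the $346,000 threshold, so the full $5,962 applies.
Education Credit: $277,450 is at or above $257,900, so the credit is $0.
Total: $10,275 + $6,650 + $5,962 + $0 = $22,887.

$22,887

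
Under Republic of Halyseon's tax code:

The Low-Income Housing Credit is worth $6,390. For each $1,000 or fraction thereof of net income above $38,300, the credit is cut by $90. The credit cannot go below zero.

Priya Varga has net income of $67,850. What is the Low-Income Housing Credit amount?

$3,690

Low-Income Housing Credit: income exceeds $38,300 by $29,550, which is 30 full-or-partial $1,000 increments; reduction = 30 × $90 = $2,700, leaving $3,690.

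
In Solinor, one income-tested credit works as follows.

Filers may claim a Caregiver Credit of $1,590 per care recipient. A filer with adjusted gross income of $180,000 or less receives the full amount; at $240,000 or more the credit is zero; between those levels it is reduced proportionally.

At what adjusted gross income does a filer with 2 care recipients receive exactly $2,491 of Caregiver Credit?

Full credit = 2 × $1,590 = $3,180.
$2,491 is 2,491/3,180 of the full $3,180, so 689/3,180 of the $60,000 range has been used: income = $180,000 + $60,000 × 689/3,180 = $193,000.

$193,000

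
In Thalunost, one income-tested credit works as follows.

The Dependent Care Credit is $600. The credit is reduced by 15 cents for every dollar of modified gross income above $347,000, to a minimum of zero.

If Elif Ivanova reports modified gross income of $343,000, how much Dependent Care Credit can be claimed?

Dependent Care Credit: $343,000 is at or below the $347,000 threshold, so the full $600 applies.

$600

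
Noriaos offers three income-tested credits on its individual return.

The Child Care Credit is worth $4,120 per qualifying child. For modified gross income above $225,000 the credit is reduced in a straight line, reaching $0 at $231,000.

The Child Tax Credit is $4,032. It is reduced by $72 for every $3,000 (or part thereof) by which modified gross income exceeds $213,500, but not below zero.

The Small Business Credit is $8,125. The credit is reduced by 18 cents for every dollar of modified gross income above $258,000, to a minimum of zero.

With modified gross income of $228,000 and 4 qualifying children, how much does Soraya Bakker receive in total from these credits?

Child Care Credit: base = 4 × $4,120 = $16,480. $228,000 is $3,000 into a $6,000 phase-out range, leaving 3,000/6,000 of the credit: $16,480 × 3,000/6,000 = $8,240.
Child Tax Credit: income exceeds $213,500 by $14,500, which is 5 full-or-partial $3,000 increments; reduction = 5 × $72 = $360, leaving $3,672.
Small Business Credit: $228,000 is at or below the $258,000 threshold, so the full $8,125 applies.
Total: $8,240 + $3,672 + $8,125 = $20,037.

$20,037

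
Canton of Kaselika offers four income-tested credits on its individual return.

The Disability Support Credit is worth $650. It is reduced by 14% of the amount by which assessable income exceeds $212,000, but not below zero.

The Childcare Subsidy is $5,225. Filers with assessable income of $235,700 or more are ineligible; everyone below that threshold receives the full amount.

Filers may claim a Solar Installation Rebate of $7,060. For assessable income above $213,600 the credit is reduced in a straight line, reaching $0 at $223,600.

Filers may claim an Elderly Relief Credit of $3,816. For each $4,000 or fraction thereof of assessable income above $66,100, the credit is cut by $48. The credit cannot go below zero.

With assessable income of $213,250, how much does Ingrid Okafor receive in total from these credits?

Disability Support Credit: 14% of the $1,250 excess over $212,000 is $175; credit = $650 − $175 = $475.
Childcare Subsidy: $213,250 is below the $235,700 cutoff, so the full $5,225 applies.
Solar Installation Rebate: $213,250 is at or below the $213,600 threshold, so the full $7,060 applies.
Elderly Relief Credit: income exceeds $66,100 by $147,150, which is 37 full-or-partial $4,000 increments; reduction = 37 × $48 = $1,776, leaving $2,040.
Total: $475 + $5,225 + $7,060 + $2,040 = $14,800.

$14,800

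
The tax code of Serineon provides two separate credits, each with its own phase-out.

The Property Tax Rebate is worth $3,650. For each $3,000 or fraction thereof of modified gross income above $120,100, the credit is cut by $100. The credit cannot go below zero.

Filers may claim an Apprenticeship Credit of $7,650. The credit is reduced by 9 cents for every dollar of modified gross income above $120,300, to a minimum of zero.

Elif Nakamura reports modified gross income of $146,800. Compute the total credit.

Property Tax Rebate: income exceeds $120,100 by $26,700, which is 9 full-or-partial $3,000 increments; reduction = 9 × $100 = $900, leaving $2,750.
Apprenticeship Credit: 9% of the $26,500 excess over $120,300 is $2,385; credit = $7,650 − $2,385 = $5,265.
Total: $2,750 + $5,265 = $8,015.

$8,015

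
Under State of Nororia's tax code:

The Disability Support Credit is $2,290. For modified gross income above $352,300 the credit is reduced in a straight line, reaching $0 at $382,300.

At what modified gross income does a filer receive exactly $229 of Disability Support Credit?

$229 is 229/2,290 of the full $2,290, so 2,061/2,290 of the $30,000 range has been used: income = $352,300 + $30,000 × 2,061/2,290 = $379,300.

$379,300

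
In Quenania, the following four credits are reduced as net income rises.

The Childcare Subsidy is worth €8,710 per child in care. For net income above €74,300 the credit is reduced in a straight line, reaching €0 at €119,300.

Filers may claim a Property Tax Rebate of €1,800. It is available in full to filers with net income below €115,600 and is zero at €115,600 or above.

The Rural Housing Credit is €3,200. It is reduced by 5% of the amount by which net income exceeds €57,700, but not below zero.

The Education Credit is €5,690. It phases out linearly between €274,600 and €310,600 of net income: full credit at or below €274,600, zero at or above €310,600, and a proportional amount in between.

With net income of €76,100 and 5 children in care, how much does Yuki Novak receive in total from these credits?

Childcare Subsidy: base = 5 × €8,710 = €43,550. €76,100 is €1,800 into a €45,000 phase-out range, leaving 43,200/45,000 of the credit: €43,550 × 43,200/45,000 = €41,808.
Property Tax Rebate: €76,100 is below the €115,600 cutoff, so the full €1,800 applies.
Rural Housing Credit: 5% of the €18,400 excess over €57,700 is €920; credit = €3,200 − €920 = €2,280.
Education Credit: €76,100 is at or below the €274,600 threshold, so the full €5,690 applies.
Total: €41,808 + €1,800 + €2,280 + €5,690 = €51,578.

€51,578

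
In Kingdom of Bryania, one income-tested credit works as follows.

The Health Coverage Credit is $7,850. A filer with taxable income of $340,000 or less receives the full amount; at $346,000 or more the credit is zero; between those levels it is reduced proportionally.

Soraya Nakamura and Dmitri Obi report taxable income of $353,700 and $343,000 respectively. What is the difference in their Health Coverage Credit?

$3,925

Soraya ($353,700): Health Coverage Credit: $353,700 is at or above $346,000, so the credit is $0.
Dmitri ($343,000): Health Coverage Credit: $343,000 is $3,000 into a $6,000 phase-out range, leaving 3,000/6,000 of the credit: $7,850 × 3,000/6,000 = $3,925.
Difference: |$0 − $3,925| = $3,925.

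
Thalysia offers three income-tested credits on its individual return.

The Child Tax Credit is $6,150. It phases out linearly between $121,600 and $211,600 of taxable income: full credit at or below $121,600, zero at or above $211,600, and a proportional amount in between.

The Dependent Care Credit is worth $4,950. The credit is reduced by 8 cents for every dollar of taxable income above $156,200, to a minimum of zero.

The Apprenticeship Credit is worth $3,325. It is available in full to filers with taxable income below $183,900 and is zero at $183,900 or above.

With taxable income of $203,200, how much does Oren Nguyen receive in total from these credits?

$1,764

Child Tax Credit: $203,200 is $81,600 into a $90,000 phase-out range, leaving 8,400/90,000 of the credit: $6,150 × 8,400/90,000 = $574.
Dependent Care Credit: 8% of the $47,000 excess over $156,200 is $3,760; credit = $4,950 − $3,760 = $1,190.
Apprenticeship Credit: $203,200 meets or exceeds the $183,900 cutoff, so the credit is $0.
Total: $574 + $1,190 + $0 = $1,764.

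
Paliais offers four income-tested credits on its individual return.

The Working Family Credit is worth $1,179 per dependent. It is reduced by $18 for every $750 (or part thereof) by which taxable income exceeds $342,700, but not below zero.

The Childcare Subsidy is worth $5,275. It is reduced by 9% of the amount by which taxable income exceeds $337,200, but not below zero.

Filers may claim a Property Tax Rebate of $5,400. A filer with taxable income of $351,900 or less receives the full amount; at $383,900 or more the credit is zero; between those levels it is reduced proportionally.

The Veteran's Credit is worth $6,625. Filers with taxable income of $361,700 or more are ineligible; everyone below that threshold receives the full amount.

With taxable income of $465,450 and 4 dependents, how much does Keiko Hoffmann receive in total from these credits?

Working Family Credit: base = 4 × $1,179 = $4,716. income exceeds $342,700 by $122,750, which is 164 full-or-partial $750 increments; reduction = 164 × $18 = $2,952, leaving $1,764.
Childcare Subsidy: 9% of the $128,250 excess over $337,200 is $11,542.50 ≥ base, so the credit is $0.
Property Tax Rebate: $465,450 is at or above $383,900, so the credit is $0.
Veteran's Credit: $465,450 meets or exceeds the $361,700 cutoff, so the credit is $0.
Total: $1,764 + $0 + $0 + $0 = $1,764.

$1,764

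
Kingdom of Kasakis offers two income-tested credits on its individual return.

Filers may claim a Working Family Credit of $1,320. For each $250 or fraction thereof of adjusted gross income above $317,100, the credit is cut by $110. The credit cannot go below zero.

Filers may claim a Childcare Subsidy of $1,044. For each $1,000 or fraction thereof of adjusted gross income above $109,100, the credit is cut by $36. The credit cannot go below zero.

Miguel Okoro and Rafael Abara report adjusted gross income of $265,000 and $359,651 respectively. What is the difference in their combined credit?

Miguel ($265,000): Working Family Credit: $265,000 is at or below the $317,100 threshold, so the full $1,320 applies. Childcare Subsidy: income exceeds $109,100 by $155,900 → 156 increments × $36 = $5,616 ≥ base, so the credit is $0. total $1,320 + $0 = $1,320
Rafael ($359,651): Working Family Credit: income exceeds $317,100 by $42,551 → 171 increments × $110 = $18,810 ≥ base, so the credit is $0. Childcare Subsidy: income exceeds $109,100 by $250,551 → 251 increments × $36 = $9,036 ≥ base, so the credit is $0. total $0 + $0 = $0
Difference: |$1,320 − $0| = $1,320.

$1,320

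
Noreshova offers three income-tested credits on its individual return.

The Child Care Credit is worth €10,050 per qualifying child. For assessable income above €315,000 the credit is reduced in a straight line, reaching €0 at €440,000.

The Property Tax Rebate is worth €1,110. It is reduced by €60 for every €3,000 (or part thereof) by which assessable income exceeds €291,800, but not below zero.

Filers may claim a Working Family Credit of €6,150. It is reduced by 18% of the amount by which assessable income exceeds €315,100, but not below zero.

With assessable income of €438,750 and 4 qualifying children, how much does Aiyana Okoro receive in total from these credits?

Child Care Credit: base = 4 × €10,050 = €40,200. €438,750 is €123,750 into a €125,000 phase-out range, leaving 1,250/125,000 of the credit: €40,200 × 1,250/125,000 = €402.
Property Tax Rebate: income exceeds €291,800 by €146,950 → 49 increments × €60 = €2,940 ≥ base, so the credit is €0.
Working Family Credit: 18% of the €123,650 excess over €315,100 is €22,257 ≥ base, so the credit is €0.
Total: €402 + €0 + €0 = €402.

€402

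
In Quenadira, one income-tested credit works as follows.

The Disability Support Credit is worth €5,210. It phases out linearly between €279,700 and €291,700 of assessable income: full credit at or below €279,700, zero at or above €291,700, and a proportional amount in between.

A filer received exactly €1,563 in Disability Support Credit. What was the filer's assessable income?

€1,563 is 1,563/5,210 of the full €5,210, so 3,647/5,210 of the €12,000 range has been used: income = €279,700 + €12,000 × 3,647/5,210 = €288,100.

€288,100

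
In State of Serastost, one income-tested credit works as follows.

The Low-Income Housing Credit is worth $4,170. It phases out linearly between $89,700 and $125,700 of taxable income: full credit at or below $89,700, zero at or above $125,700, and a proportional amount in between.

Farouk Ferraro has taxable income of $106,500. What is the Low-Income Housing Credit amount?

Low-Income Housing Credit: $106,500 is $16,800 into a $36,000 phase-out range, leaving 19,200/36,000 of the credit: $4,170 × 19,200/36,000 = $2,224.

$2,224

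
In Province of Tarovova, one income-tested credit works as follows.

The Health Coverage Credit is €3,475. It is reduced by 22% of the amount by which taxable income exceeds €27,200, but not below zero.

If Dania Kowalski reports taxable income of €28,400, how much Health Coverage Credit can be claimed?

€3,211

Health Coverage Credit: 22% of the €1,200 excess over €27,200 is €264; credit = €3,475 − €264 = €3,211.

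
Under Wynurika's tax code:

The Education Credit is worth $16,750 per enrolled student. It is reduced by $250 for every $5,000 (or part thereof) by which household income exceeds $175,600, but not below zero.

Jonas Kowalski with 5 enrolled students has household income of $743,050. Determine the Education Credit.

$55,250

Education Credit: base = 5 × $16,750 = $83,750. income exceeds $175,600 by $567,450, which is 114 full-or-partial $5,000 increments; reduction = 114 × $250 = $28,500, leaving $55,250.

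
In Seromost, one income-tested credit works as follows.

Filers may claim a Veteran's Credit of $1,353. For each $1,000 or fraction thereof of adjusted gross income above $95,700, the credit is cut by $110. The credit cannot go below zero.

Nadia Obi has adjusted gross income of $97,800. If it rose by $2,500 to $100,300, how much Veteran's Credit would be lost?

$220

At $97,800 — income exceeds $95,700 by $2,100, which is 3 full-or-partial $1,000 increments; reduction = 3 × $110 = $330, leaving $1,023.
At $100,300 — income exceeds $95,700 by $4,600, which is 5 full-or-partial $1,000 increments; reduction = 5 × $110 = $550, leaving $803.
Lost: $1,023 − $803 = $220.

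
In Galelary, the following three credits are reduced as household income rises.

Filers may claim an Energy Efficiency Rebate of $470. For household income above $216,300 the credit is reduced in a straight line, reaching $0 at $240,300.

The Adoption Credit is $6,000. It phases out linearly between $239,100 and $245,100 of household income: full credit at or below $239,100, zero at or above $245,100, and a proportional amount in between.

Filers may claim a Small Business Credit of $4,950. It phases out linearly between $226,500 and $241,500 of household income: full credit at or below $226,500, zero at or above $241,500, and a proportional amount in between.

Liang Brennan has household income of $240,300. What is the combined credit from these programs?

$5,196

Energy Efficiency Rebate: $240,300 is at or above $240,300, so the credit is $0.
Adoption Credit: $240,300 is $1,200 into a $6,000 phase-out range, leaving 4,800/6,000 of the credit: $6,000 × 4,800/6,000 = $4,800.
Small Business Credit: $240,300 is $13,800 into a $15,000 phase-out range, leaving 1,200/15,000 of the credit: $4,950 × 1,200/15,000 = $396.
Total: $0 + $4,800 + $396 = $5,196.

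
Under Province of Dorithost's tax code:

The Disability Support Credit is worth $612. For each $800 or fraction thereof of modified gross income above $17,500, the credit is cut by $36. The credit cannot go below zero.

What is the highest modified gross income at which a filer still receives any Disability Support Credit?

$30,300

After 16 increments the reduction is 16 × $36 = $576, leaving $36; one more increment wipes it out. Increment 16 ends at excess 16 × $800 = $12,800, so the highest qualifying income is $17,500 + $12,800 = $30,300.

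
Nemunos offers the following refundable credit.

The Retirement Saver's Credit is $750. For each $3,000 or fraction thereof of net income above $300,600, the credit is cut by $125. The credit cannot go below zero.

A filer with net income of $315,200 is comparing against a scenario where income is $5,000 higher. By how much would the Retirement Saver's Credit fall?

$125

At $315,200 — income exceeds $300,600 by $14,600, which is 5 full-or-partial $3,000 increments; reduction = 5 × $125 = $625, leaving $125.
At $320,200 — income exceeds $300,600 by $19,600 → 7 increments × $125 = $875 ≥ base, so the credit is $0.
Lost: $125 − $0 = $125.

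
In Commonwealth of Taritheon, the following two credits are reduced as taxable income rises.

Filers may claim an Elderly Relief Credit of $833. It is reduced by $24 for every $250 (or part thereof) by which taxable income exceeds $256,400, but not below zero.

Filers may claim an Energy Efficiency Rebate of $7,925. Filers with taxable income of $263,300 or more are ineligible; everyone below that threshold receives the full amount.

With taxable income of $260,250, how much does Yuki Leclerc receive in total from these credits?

Elderly Relief Credit: income exceeds $256,400 by $3,850, which is 16 full-or-partial $250 increments; reduction = 16 × $24 = $384, leaving $449.
Energy Efficiency Rebate: $260,250 is below the $263,300 cutoff, so the full $7,925 applies.
Total: $449 + $7,925 = $8,374.

$8,374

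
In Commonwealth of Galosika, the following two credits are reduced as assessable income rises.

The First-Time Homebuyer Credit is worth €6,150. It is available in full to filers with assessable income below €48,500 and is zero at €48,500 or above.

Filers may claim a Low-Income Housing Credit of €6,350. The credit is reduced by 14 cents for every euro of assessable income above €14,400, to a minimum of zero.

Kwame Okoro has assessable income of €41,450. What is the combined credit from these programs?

First-Time Homebuyer Credit: €41,450 is below the €48,500 cutoff, so the full €6,150 applies.
Low-Income Housing Credit: 14% of the €27,050 excess over €14,400 is €3,787; credit = €6,350 − €3,787 = €2,563.
Total: €6,150 + €2,563 = €8,713.

€8,713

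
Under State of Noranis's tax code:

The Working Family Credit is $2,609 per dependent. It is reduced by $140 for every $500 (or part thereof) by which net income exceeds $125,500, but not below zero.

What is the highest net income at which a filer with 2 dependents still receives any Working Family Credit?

$144,000

Full credit = 2 × $2,609 = $5,218.
After 37 increments the reduction is 37 × $140 = $5,180, leaving $38; one more increment wipes it out. Increment 37 ends at excess 37 × $500 = $18,500, so the highest qualifying income is $125,500 + $18,500 = $144,000.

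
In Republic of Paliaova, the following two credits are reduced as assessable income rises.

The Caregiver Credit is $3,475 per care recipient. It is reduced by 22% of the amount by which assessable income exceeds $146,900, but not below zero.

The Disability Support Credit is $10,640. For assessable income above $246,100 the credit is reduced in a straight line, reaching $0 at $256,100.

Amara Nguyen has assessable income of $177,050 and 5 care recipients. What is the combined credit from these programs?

$21,382

Caregiver Credit: base = 5 × $3,475 = $17,375. 22% of the $30,150 excess over $146,900 is $6,633; credit = $17,375 − $6,633 = $10,742.
Disability Support Credit: $177,050 is at or below the $246,100 threshold, so the full $10,640 applies.
Total: $10,742 + $10,640 = $21,382.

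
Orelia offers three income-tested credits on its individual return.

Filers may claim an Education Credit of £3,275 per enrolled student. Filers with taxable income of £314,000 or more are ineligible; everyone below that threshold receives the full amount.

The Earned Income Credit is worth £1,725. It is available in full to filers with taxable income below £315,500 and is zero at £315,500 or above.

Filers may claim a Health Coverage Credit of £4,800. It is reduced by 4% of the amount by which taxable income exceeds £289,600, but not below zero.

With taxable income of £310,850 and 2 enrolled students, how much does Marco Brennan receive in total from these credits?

£12,225

Education Credit: base = 2 × £3,275 = £6,550. £310,850 is below the £314,000 cutoff, so the full £6,550 applies.
Earned Income Credit: £310,850 is below the £315,500 cutoff, so the full £1,725 applies.
Health Coverage Credit: 4% of the £21,250 excess over £289,600 is £850; credit = £4,800 − £850 = £3,950.
Total: £6,550 + £1,725 + £3,950 = £12,225.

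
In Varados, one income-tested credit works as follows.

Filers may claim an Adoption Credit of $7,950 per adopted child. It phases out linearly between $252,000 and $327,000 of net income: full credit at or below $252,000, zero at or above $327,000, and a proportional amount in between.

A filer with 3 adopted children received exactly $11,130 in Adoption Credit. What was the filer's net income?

$292,000

Full credit = 3 × $7,950 = $23,850.
$11,130 is 11,130/23,850 of the full $23,850, so 12,720/23,850 of the $75,000 range has been used: income = $252,000 + $75,000 × 12,720/23,850 = $292,000.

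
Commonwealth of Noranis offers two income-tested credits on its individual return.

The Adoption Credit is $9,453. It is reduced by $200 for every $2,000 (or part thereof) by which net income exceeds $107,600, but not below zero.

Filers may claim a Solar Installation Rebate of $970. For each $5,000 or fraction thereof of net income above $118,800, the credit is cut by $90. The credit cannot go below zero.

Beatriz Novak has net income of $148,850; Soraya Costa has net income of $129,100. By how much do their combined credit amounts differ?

Beatriz ($148,850): Adoption Credit: income exceeds $107,600 by $41,250, which is 21 full-or-partial $2,000 increments; reduction = 21 × $200 = $4,200, leaving $5,253. Solar Installation Rebate: income exceeds $118,800 by $30,050, which is 7 full-or-partial $5,000 increments; reduction = 7 × $90 = $630, leaving $340. total $5,253 + $340 = $5,593
Soraya ($129,100): Adoption Credit: income exceeds $107,600 by $21,500, which is 11 full-or-partial $2,000 increments; reduction = 11 × $200 = $2,200, leaving $7,253. Solar Installation Rebate: income exceeds $118,800 by $10,300, which is 3 full-or-partial $5,000 increments; reduction = 3 × $90 = $270, leaving $700. total $7,253 + $700 = $7,953
Difference: |$5,593 − $7,953| = $2,360.

$2,360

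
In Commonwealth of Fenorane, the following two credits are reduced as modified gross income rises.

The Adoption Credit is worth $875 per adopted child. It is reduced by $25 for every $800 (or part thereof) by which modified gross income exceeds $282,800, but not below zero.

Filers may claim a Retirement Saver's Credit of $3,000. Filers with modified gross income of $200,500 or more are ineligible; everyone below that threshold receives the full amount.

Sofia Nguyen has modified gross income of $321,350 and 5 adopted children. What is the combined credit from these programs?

$3,150

Adoption Credit: base = 5 × $875 = $4,375. income exceeds $282,800 by $38,550, which is 49 full-or-partial $800 increments; reduction = 49 × $25 = $1,225, leaving $3,150.
Retirement Saver's Credit: $321,350 meets or exceeds the $200,500 cutoff, so the credit is $0.
Total: $3,150 + $0 = $3,150.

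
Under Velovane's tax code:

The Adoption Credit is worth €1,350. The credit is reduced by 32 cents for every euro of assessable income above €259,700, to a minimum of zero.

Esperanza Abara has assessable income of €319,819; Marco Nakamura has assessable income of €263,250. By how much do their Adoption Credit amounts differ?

€214

Esperanza (€319,819): Adoption Credit: 32% of the €60,119 excess over €259,700 is €19,238.08 ≥ base, so the credit is €0.
Marco (€263,250): Adoption Credit: 32% of the €3,550 excess over €259,700 is €1,136; credit = €1,350 − €1,136 = €214.
Difference: |€0 − €214| = €214.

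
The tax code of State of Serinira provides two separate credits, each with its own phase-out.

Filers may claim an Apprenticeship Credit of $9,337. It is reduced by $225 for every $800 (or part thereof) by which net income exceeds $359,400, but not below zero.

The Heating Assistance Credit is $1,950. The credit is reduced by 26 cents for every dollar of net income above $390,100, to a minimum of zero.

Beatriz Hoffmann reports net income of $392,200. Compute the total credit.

$1,516

Apprenticeship Credit: income exceeds $359,400 by $32,800, which is 41 full-or-partial $800 increments; reduction = 41 × $225 = $9,225, leaving $112.
Heating Assistance Credit: 26% of the $2,100 excess over $390,100 is $546; credit = $1,950 − $546 = $1,404.
Total: $112 + $1,404 = $1,516.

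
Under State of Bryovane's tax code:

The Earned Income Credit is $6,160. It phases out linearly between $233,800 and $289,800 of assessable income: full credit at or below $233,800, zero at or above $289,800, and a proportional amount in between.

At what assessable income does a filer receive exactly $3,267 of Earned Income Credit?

$3,267 is 3,267/6,160 of the full $6,160, so 2,893/6,160 of the $56,000 range has been used: income = $233,800 + $56,000 × 2,893/6,160 = $260,100.

$260,100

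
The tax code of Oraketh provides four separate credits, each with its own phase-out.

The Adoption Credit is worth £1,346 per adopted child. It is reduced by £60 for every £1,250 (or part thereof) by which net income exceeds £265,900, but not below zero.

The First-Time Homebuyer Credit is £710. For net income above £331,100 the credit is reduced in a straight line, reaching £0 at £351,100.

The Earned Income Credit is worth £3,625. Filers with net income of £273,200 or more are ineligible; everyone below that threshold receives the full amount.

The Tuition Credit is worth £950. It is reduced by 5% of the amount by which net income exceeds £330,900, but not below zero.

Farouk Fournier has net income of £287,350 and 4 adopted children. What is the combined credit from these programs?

£5,964

Adoption Credit: base = 4 × £1,346 = £5,384. income exceeds £265,900 by £21,450, which is 18 full-or-partial £1,250 increments; reduction = 18 × £60 = £1,080, leaving £4,304.
First-Time Homebuyer Credit: £287,350 is at or below the £331,100 threshold, so the full £710 applies.
Earned Income Credit: £287,350 meets or exceeds the £273,200 cutoff, so the credit is £0.
Tuition Credit: £287,350 is at or below the £330,900 threshold, so the full £950 applies.
Total: £4,304 + £710 + £0 + £950 = £5,964.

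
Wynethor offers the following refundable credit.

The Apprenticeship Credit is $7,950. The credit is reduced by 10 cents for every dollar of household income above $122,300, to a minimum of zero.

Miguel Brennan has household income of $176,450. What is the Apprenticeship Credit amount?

$2,535

Apprenticeship Credit: 10% of the $54,150 excess over $122,300 is $5,415; credit = $7,950 − $5,415 = $2,535.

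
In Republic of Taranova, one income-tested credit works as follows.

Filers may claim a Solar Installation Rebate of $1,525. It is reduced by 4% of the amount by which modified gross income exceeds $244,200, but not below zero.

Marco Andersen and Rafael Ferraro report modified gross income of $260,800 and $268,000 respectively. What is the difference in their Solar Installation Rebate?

$288

Marco ($260,800): Solar Installation Rebate: 4% of the $16,600 excess over $244,200 is $664; credit = $1,525 − $664 = $861.
Rafael ($268,000): Solar Installation Rebate: 4% of the $23,800 excess over $244,200 is $952; credit = $1,525 − $952 = $573.
Difference: |$861 − $573| = $288.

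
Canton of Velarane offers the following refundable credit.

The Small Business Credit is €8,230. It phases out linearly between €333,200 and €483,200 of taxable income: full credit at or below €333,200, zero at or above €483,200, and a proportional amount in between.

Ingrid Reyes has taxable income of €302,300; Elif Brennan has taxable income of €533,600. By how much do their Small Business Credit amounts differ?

Ingrid (€302,300): Small Business Credit: €302,300 is at or below the €333,200 threshold, so the full €8,230 applies.
Elif (€533,600): Small Business Credit: €533,600 is at or above €483,200, so the credit is €0.
Difference: |€8,230 − €0| = €8,230.

€8,230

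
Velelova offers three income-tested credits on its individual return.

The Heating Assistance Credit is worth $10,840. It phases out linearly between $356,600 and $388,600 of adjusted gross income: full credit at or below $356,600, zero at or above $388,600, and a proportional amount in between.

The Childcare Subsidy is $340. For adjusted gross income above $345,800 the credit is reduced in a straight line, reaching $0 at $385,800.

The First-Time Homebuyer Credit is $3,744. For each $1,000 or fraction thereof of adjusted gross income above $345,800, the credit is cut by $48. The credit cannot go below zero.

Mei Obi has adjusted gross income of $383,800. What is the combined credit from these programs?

Heating Assistance Credit: $383,800 is $27,200 into a $32,000 phase-out range, leaving 4,800/32,000 of the credit: $10,840 × 4,800/32,000 = $1,626.
Childcare Subsidy: $383,800 is $38,000 into a $40,000 phase-out range, leaving 2,000/40,000 of the credit: $340 × 2,000/40,000 = $17.
First-Time Homebuyer Credit: income exceeds $345,800 by $38,000, which is 38 full-or-partial $1,000 increments; reduction = 38 × $48 = $1,824, leaving $1,920.
Total: $1,626 + $17 + $1,920 = $3,563.

$3,563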